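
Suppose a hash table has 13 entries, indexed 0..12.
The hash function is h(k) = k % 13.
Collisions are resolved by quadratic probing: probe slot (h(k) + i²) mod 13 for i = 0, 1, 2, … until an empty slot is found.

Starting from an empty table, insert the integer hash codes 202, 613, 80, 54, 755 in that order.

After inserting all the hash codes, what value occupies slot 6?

202 hashes to 7; slot 7 is free => place at 7.
613 hashes to 2; slot 2 is free => place at 2.
80 hashes to 2; 2 taken => place at 3.
54 hashes to 2; 2,3 taken => place at 6.
755 hashes to 1; slot 1 is free => place at 1.
Table: [., 755, 613, 80, ., ., 54, 202, ., ., ., ., .]

54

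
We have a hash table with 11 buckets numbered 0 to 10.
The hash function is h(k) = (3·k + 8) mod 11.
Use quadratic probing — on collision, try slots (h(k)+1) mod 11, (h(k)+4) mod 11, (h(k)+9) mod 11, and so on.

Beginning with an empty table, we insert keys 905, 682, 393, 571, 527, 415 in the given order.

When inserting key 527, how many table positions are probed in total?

905: h=6 -> slot 6
682: h=8 -> slot 8
393: h=10 -> slot 10
571: h=5 -> slot 5
527: h=5, probe 5,6,9 -> slot 9
415: h=10, probe 10,0 -> slot 0
Table: [415, _, _, _, _, 571, 905, _, 682, 527, 393]

3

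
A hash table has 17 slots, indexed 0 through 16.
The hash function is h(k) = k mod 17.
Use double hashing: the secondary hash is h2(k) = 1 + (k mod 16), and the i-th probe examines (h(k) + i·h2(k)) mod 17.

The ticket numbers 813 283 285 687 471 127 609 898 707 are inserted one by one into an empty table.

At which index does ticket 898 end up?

Insert 813: h=14, slot 14 empty => index 14.
Insert 283: h=11, slot 11 empty => index 11.
Insert 285: h=13, slot 13 empty => index 13.
Insert 687: h=7, slot 7 empty => index 7.
Insert 471: h=12, slot 12 empty => index 12.
Insert 127: h=8, slot 8 empty => index 8.
Insert 609: h=14, h2=2, slot 14 occupied => index 16.
Insert 898: h=14, h2=3, slot 14 occupied => index 0.
Insert 707: h=10, slot 10 empty => index 10.
Table: [898, ., ., ., ., ., ., 687, 127, ., 707, 283, 471, 285, 813, ., 609]

0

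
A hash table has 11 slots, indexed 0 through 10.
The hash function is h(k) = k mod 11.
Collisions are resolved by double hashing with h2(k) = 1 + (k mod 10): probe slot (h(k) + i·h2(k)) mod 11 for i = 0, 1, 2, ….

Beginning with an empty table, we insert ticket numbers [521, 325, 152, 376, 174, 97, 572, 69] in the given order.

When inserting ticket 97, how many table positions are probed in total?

4

521: h=4 => slot 4
325: h=6 => slot 6
152: h=9 => slot 9
376: h=2 => slot 2
174: h=9, h2=5, probe 9,3 => slot 3
97: h=9, h2=8, probe 9,6,3,0 => slot 0
572: h=0, h2=3, probe 0,3,6,9,1 => slot 1
69: h=3, h2=10, probe 3,2,1,0,10 => slot 10
Table: [97, 572, 376, 174, 521, ∅, 325, ∅, ∅, 152, 69]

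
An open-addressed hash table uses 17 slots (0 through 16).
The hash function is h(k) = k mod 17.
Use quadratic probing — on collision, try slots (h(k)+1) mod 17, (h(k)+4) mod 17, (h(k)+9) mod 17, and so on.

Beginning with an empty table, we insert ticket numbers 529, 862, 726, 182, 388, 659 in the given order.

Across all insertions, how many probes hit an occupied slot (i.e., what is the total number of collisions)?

Insert 529: h=2, slot 2 empty → index 2.
Insert 862: h=12, slot 12 empty → index 12.
Insert 726: h=12, slot 12 occupied → index 13.
Insert 182: h=12, slots 12,13 occupied → index 16.
Insert 388: h=14, slot 14 empty → index 14.
Insert 659: h=13, slots 13,14 occupied → index 0.
Table: [659, _, 529, _, _, _, _, _, _, _, _, _, 862, 726, 388, _, 182]

5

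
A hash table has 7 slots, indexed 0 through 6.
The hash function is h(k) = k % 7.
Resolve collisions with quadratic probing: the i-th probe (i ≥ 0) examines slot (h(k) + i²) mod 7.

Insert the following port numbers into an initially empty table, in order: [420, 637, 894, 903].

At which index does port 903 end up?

420: h=0 => slot 0
637: h=0, probe 0,1 => slot 1
894: h=5 => slot 5
903: h=0, probe 0,1,4 => slot 4
Table: [420, 637, ., ., 903, 894, .]

4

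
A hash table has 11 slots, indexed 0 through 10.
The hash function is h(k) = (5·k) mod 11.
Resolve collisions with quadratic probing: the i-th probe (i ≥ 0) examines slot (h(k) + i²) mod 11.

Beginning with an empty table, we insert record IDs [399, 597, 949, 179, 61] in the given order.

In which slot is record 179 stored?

399 hashes to 4; slot 4 is free -> place at 4.
597 hashes to 4; 4 taken -> place at 5.
949 hashes to 4; 4,5 taken -> place at 8.
179 hashes to 4; 4,5,8 taken -> place at 2.
61 hashes to 8; 8 taken -> place at 9.
Table: [-, -, 179, -, 399, 597, -, -, 949, 61, -]

2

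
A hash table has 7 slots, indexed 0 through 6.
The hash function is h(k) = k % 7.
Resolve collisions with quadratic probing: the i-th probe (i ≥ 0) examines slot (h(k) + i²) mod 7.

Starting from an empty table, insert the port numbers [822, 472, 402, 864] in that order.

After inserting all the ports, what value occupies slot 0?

822: h=3 => slot 3
472: h=3, probe 3,4 => slot 4
402: h=3, probe 3,4,0 => slot 0
864: h=3, probe 3,4,0,5 => slot 5
Table: [402, -, -, 822, 472, 864, -]

402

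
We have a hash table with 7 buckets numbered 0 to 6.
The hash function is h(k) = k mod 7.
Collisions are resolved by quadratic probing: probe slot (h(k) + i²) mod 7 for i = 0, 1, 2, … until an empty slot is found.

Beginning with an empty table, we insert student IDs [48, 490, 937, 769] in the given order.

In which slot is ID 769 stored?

48: h=6 => slot 6
490: h=0 => slot 0
937: h=6, probe 6,0,3 => slot 3
769: h=6, probe 6,0,3,1 => slot 1
Table: [490, 769, ., 937, ., ., 48]

1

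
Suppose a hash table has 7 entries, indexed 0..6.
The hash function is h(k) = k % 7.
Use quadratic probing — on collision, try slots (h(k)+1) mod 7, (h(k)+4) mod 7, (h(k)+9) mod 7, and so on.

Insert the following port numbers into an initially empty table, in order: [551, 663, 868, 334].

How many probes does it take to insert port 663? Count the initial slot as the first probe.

2

Insert 551: h=5, slot 5 empty → index 5.
Insert 663: h=5, slot 5 occupied → index 6.
Insert 868: h=0, slot 0 empty → index 0.
Insert 334: h=5, slots 5,6 occupied → index 2.
Table: [868, —, 334, —, —, 551, 663]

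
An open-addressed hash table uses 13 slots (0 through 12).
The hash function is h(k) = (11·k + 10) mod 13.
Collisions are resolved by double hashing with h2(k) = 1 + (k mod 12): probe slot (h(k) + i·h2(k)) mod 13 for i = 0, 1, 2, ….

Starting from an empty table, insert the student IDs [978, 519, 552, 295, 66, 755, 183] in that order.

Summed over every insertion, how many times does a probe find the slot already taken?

3

Insert 978: h=4, slot 4 empty -> index 4.
Insert 519: h=12, slot 12 empty -> index 12.
Insert 552: h=11, slot 11 empty -> index 11.
Insert 295: h=5, slot 5 empty -> index 5.
Insert 66: h=8, slot 8 empty -> index 8.
Insert 755: h=8, h2=12, slot 8 occupied -> index 7.
Insert 183: h=8, h2=4, slots 8,12 occupied -> index 3.
Table: [—, —, —, 183, 978, 295, —, 755, 66, —, —, 552, 519]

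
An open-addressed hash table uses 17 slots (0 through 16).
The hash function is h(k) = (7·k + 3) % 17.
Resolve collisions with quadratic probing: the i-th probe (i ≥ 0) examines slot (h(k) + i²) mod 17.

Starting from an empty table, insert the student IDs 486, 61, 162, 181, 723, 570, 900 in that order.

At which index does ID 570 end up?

2

Insert 486: h=5, slot 5 empty → index 5.
Insert 61: h=5, slot 5 occupied → index 6.
Insert 162: h=15, slot 15 empty → index 15.
Insert 181: h=12, slot 12 empty → index 12.
Insert 723: h=15, slot 15 occupied → index 16.
Insert 570: h=15, slots 15,16 occupied → index 2.
Insert 900: h=13, slot 13 empty → index 13.
Table: [-, -, 570, -, -, 486, 61, -, -, -, -, -, 181, 900, -, 162, 723]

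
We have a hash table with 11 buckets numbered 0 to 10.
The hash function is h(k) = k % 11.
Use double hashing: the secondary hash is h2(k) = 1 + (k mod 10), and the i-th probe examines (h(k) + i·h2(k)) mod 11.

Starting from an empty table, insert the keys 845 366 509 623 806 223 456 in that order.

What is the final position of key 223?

0

845 hashes to 9; slot 9 is free → place at 9.
366 hashes to 3; slot 3 is free → place at 3.
509 hashes to 3, h2=10; 3 taken → place at 2.
623 hashes to 7; slot 7 is free → place at 7.
806 hashes to 3, h2=7; 3 taken → place at 10.
223 hashes to 3, h2=4; 3,7 taken → place at 0.
456 hashes to 5; slot 5 is free → place at 5.
Table: [223, _, 509, 366, _, 456, _, 623, _, 845, 806]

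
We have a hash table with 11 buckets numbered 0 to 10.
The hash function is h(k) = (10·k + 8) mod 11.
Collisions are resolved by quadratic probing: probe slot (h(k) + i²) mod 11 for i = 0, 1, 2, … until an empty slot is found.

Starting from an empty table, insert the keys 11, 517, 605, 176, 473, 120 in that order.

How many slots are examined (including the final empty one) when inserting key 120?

2

Insert 11: h=8, slot 8 empty → index 8.
Insert 517: h=8, slot 8 occupied → index 9.
Insert 605: h=8, slots 8,9 occupied → index 1.
Insert 176: h=8, slots 8,9,1 occupied → index 6.
Insert 473: h=8, slots 8,9,1,6 occupied → index 2.
Insert 120: h=9, slot 9 occupied → index 10.
Table: [—, 605, 473, —, —, —, 176, —, 11, 517, 120]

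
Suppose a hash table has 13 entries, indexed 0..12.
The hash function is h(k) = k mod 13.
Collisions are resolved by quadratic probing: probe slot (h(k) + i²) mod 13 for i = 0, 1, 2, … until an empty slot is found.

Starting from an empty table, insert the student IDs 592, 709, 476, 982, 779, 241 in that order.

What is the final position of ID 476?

592 hashes to 7; slot 7 is free → place at 7.
709 hashes to 7; 7 taken → place at 8.
476 hashes to 8; 8 taken → place at 9.
982 hashes to 7; 7,8 taken → place at 11.
779 hashes to 12; slot 12 is free → place at 12.
241 hashes to 7; 7,8,11 taken → place at 3.
Table: [∅, ∅, ∅, 241, ∅, ∅, ∅, 592, 709, 476, ∅, 982, 779]

9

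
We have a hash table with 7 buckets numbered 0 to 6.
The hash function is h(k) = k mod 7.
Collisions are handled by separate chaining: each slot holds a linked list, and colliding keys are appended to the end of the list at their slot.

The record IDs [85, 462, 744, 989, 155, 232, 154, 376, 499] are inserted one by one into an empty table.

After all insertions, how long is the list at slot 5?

1

Insert 85: h=1, bucket 1 empty → new chain.
Insert 462: h=0, bucket 0 empty → new chain.
Insert 744: h=2, bucket 2 empty → new chain.
Insert 989: h=2, bucket 2 nonempty → append to chain.
Insert 155: h=1, bucket 1 nonempty → append to chain.
Insert 232: h=1, bucket 1 nonempty → append to chain.
Insert 154: h=0, bucket 0 nonempty → append to chain.
Insert 376: h=5, bucket 5 empty → new chain.
Insert 499: h=2, bucket 2 nonempty → append to chain.
Final buckets:
0: 462 -> 154
1: 85 -> 155 -> 232
2: 744 -> 989 -> 499
3: —
4: —
5: 376
6: —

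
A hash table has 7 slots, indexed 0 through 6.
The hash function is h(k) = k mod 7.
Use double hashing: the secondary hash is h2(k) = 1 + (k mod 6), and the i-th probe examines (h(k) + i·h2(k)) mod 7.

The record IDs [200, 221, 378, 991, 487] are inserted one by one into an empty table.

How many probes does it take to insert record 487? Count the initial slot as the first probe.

200: h=4 → slot 4
221: h=4, h2=6, probe 4,3 → slot 3
378: h=0 → slot 0
991: h=4, h2=2, probe 4,6 → slot 6
487: h=4, h2=2, probe 4,6,1 → slot 1
Table: [378, 487, _, 221, 200, _, 991]

3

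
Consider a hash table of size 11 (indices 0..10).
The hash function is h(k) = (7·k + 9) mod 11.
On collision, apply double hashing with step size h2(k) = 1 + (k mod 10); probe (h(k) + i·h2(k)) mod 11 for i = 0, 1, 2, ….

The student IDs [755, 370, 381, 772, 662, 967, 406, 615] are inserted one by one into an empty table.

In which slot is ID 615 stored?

755: h=3 → slot 3
370: h=3, h2=1, probe 3,4 → slot 4
381: h=3, h2=2, probe 3,5 → slot 5
772: h=1 → slot 1
662: h=1, h2=3, probe 1,4,7 → slot 7
967: h=2 → slot 2
406: h=2, h2=7, probe 2,9 → slot 9
615: h=2, h2=6, probe 2,8 → slot 8
Table: [_, 772, 967, 755, 370, 381, _, 662, 615, 406, _]

8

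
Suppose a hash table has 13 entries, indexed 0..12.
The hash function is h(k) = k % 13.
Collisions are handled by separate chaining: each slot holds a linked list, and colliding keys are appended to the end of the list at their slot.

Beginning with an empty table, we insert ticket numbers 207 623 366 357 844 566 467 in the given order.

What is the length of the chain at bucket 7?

1

207 -> bucket 12
623 -> bucket 12 (collision)
366 -> bucket 2
357 -> bucket 6
844 -> bucket 12 (collision)
566 -> bucket 7
467 -> bucket 12 (collision)
Final buckets:
0: _
1: _
2: 366
3: _
4: _
5: _
6: 357
7: 566
8: _
9: _
10: _
11: _
12: 207 -> 623 -> 844 -> 467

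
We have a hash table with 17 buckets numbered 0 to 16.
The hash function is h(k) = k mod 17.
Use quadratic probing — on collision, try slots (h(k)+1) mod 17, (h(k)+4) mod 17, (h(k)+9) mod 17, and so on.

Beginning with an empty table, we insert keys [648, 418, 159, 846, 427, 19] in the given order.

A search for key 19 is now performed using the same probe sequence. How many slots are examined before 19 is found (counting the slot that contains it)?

4

Insert 648: h=2, slot 2 empty => index 2.
Insert 418: h=10, slot 10 empty => index 10.
Insert 159: h=6, slot 6 empty => index 6.
Insert 846: h=13, slot 13 empty => index 13.
Insert 427: h=2, slot 2 occupied => index 3.
Insert 19: h=2, slots 2,3,6 occupied => index 11.
Table: [—, —, 648, 427, —, —, 159, —, —, —, 418, 19, —, 846, —, —, —]
Lookup 19: h=2, probe 2,3,6,11 → found at 11.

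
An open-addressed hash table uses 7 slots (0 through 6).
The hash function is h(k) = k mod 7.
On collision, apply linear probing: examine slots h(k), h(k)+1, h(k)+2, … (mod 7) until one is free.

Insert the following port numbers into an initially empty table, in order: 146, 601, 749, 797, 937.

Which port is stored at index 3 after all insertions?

146 hashes to 6; slot 6 is free → place at 6.
601 hashes to 6; 6 taken → place at 0.
749 hashes to 0; 0 taken → place at 1.
797 hashes to 6; 6,0,1 taken → place at 2.
937 hashes to 6; 6,0,1,2 taken → place at 3.
Table: [601, 749, 797, 937, _, _, 146]

937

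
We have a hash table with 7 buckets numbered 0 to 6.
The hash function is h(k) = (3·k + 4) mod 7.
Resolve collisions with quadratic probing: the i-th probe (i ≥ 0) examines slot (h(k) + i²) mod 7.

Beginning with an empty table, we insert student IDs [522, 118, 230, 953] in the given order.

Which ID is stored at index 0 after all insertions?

953

522 hashes to 2; slot 2 is free → place at 2.
118 hashes to 1; slot 1 is free → place at 1.
230 hashes to 1; 1,2 taken → place at 5.
953 hashes to 0; slot 0 is free → place at 0.
Table: [953, 118, 522, ., ., 230, .]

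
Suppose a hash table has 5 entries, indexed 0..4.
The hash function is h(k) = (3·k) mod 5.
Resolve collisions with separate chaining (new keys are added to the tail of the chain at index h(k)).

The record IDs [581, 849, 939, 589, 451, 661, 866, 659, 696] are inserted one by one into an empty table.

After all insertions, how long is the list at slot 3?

5

581 -> bucket 3
849 -> bucket 2
939 -> bucket 2 (collision)
589 -> bucket 2 (collision)
451 -> bucket 3 (collision)
661 -> bucket 3 (collision)
866 -> bucket 3 (collision)
659 -> bucket 2 (collision)
696 -> bucket 3 (collision)
Final buckets:
0: —
1: —
2: 849 -> 939 -> 589 -> 659
3: 581 -> 451 -> 661 -> 866 -> 696
4: —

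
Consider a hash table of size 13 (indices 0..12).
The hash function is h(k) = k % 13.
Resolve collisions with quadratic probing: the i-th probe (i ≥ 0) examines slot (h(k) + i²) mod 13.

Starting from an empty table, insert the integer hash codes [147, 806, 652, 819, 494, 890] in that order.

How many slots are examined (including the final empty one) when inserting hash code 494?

147: h=4 -> slot 4
806: h=0 -> slot 0
652: h=2 -> slot 2
819: h=0, probe 0,1 -> slot 1
494: h=0, probe 0,1,4,9 -> slot 9
890: h=6 -> slot 6
Table: [806, 819, 652, -, 147, -, 890, -, -, 494, -, -, -]

4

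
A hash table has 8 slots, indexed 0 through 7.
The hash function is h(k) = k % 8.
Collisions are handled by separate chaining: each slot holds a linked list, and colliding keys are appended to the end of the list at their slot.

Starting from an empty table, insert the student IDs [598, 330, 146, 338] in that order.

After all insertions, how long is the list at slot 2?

598 → bucket 6
330 → bucket 2
146 → bucket 2 (collision)
338 → bucket 2 (collision)
Final buckets:
0: ∅
1: ∅
2: 330 -> 146 -> 338
3: ∅
4: ∅
5: ∅
6: 598
7: ∅

3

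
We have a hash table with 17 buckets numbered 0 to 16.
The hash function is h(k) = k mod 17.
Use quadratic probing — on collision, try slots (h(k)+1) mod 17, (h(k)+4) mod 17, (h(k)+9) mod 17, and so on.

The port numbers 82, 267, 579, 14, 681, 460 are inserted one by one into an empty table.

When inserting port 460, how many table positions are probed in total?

3

82 hashes to 14; slot 14 is free → place at 14.
267 hashes to 12; slot 12 is free → place at 12.
579 hashes to 1; slot 1 is free → place at 1.
14 hashes to 14; 14 taken → place at 15.
681 hashes to 1; 1 taken → place at 2.
460 hashes to 1; 1,2 taken → place at 5.
Table: [., 579, 681, ., ., 460, ., ., ., ., ., ., 267, ., 82, 14, .]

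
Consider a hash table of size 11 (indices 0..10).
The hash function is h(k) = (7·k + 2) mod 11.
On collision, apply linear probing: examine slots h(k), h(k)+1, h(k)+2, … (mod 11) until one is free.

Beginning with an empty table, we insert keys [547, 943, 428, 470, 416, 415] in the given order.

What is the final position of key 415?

7

Insert 547: h=3, slot 3 empty -> index 3.
Insert 943: h=3, slot 3 occupied -> index 4.
Insert 428: h=6, slot 6 empty -> index 6.
Insert 470: h=3, slots 3,4 occupied -> index 5.
Insert 416: h=10, slot 10 empty -> index 10.
Insert 415: h=3, slots 3,4,5,6 occupied -> index 7.
Table: [-, -, -, 547, 943, 470, 428, 415, -, -, 416]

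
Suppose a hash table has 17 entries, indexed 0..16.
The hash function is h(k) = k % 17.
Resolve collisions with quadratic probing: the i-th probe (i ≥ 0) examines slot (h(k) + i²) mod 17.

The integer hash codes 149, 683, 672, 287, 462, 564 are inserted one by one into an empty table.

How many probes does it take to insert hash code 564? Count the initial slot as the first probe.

3

149 hashes to 13; slot 13 is free → place at 13.
683 hashes to 3; slot 3 is free → place at 3.
672 hashes to 9; slot 9 is free → place at 9.
287 hashes to 15; slot 15 is free → place at 15.
462 hashes to 3; 3 taken → place at 4.
564 hashes to 3; 3,4 taken → place at 7.
Table: [_, _, _, 683, 462, _, _, 564, _, 672, _, _, _, 149, _, 287, _]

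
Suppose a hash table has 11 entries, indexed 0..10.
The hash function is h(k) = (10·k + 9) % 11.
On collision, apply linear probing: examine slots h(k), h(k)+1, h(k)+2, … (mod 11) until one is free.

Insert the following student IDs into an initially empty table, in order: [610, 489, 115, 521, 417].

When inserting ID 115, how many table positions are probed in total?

Insert 610: h=4, slot 4 empty -> index 4.
Insert 489: h=4, slot 4 occupied -> index 5.
Insert 115: h=4, slots 4,5 occupied -> index 6.
Insert 521: h=5, slots 5,6 occupied -> index 7.
Insert 417: h=10, slot 10 empty -> index 10.
Table: [∅, ∅, ∅, ∅, 610, 489, 115, 521, ∅, ∅, 417]

3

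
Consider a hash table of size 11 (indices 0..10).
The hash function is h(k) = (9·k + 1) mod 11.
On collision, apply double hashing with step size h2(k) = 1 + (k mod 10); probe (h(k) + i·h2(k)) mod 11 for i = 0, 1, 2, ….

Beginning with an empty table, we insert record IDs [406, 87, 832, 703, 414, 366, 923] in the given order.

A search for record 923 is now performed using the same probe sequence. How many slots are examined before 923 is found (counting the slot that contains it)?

4

406 hashes to 3; slot 3 is free => place at 3.
87 hashes to 3, h2=8; 3 taken => place at 0.
832 hashes to 9; slot 9 is free => place at 9.
703 hashes to 3, h2=4; 3 taken => place at 7.
414 hashes to 9, h2=5; 9,3 taken => place at 8.
366 hashes to 6; slot 6 is free => place at 6.
923 hashes to 3, h2=4; 3,7,0 taken => place at 4.
Table: [87, ∅, ∅, 406, 923, ∅, 366, 703, 414, 832, ∅]
Lookup 923: h=3, h2=4, probe 3,7,0,4 → found at 4.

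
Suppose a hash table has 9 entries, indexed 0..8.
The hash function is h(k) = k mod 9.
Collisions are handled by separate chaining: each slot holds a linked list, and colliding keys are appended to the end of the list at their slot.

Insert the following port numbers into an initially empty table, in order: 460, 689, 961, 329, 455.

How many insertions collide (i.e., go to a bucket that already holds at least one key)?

Insert 460: h=1, bucket 1 empty -> new chain.
Insert 689: h=5, bucket 5 empty -> new chain.
Insert 961: h=7, bucket 7 empty -> new chain.
Insert 329: h=5, bucket 5 nonempty -> append to chain.
Insert 455: h=5, bucket 5 nonempty -> append to chain.
Final buckets:
0: _
1: 460
2: _
3: _
4: _
5: 689 -> 329 -> 455
6: _
7: 961
8: _

2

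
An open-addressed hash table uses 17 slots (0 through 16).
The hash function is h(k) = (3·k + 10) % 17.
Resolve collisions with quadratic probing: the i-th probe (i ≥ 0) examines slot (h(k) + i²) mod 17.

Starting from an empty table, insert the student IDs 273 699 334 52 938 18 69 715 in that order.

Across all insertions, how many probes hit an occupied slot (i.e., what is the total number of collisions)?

10

273 hashes to 13; slot 13 is free => place at 13.
699 hashes to 16; slot 16 is free => place at 16.
334 hashes to 9; slot 9 is free => place at 9.
52 hashes to 13; 13 taken => place at 14.
938 hashes to 2; slot 2 is free => place at 2.
18 hashes to 13; 13,14 taken => place at 0.
69 hashes to 13; 13,14,0 taken => place at 5.
715 hashes to 13; 13,14,0,5 taken => place at 12.
Table: [18, -, 938, -, -, 69, -, -, -, 334, -, -, 715, 273, 52, -, 699]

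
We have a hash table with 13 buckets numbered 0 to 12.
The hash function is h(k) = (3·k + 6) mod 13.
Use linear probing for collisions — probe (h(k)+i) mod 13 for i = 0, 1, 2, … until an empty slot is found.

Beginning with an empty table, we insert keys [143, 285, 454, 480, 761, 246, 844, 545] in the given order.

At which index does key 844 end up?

8

143 hashes to 6; slot 6 is free -> place at 6.
285 hashes to 3; slot 3 is free -> place at 3.
454 hashes to 3; 3 taken -> place at 4.
480 hashes to 3; 3,4 taken -> place at 5.
761 hashes to 1; slot 1 is free -> place at 1.
246 hashes to 3; 3,4,5,6 taken -> place at 7.
844 hashes to 3; 3,4,5,6,7 taken -> place at 8.
545 hashes to 3; 3,4,5,6,7,8 taken -> place at 9.
Table: [_, 761, _, 285, 454, 480, 143, 246, 844, 545, _, _, _]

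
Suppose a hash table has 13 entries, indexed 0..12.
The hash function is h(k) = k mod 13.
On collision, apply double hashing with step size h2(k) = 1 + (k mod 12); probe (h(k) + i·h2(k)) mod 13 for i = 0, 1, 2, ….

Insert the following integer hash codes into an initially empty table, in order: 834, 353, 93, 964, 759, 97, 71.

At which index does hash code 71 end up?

834: h=2 => slot 2
353: h=2, h2=6, probe 2,8 => slot 8
93: h=2, h2=10, probe 2,12 => slot 12
964: h=2, h2=5, probe 2,7 => slot 7
759: h=5 => slot 5
97: h=6 => slot 6
71: h=6, h2=12, probe 6,5,4 => slot 4
Table: [∅, ∅, 834, ∅, 71, 759, 97, 964, 353, ∅, ∅, ∅, 93]

4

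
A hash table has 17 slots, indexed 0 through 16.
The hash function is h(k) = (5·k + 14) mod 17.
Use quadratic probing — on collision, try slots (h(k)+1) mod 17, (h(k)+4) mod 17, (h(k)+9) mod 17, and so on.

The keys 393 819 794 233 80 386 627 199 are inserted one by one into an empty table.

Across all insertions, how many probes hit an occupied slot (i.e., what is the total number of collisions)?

393 hashes to 7; slot 7 is free → place at 7.
819 hashes to 12; slot 12 is free → place at 12.
794 hashes to 6; slot 6 is free → place at 6.
233 hashes to 6; 6,7 taken → place at 10.
80 hashes to 6; 6,7,10 taken → place at 15.
386 hashes to 6; 6,7,10,15 taken → place at 5.
627 hashes to 4; slot 4 is free → place at 4.
199 hashes to 6; 6,7,10,15,5 taken → place at 14.
Table: [∅, ∅, ∅, ∅, 627, 386, 794, 393, ∅, ∅, 233, ∅, 819, ∅, 199, 80, ∅]

14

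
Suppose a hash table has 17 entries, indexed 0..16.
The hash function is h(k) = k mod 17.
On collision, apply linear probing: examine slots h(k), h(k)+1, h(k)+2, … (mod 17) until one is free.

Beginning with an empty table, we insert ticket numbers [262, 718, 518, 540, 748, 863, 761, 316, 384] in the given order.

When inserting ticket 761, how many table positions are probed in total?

3

262: h=7 => slot 7
718: h=4 => slot 4
518: h=8 => slot 8
540: h=13 => slot 13
748: h=0 => slot 0
863: h=13, probe 13,14 => slot 14
761: h=13, probe 13,14,15 => slot 15
316: h=10 => slot 10
384: h=10, probe 10,11 => slot 11
Table: [748, ∅, ∅, ∅, 718, ∅, ∅, 262, 518, ∅, 316, 384, ∅, 540, 863, 761, ∅]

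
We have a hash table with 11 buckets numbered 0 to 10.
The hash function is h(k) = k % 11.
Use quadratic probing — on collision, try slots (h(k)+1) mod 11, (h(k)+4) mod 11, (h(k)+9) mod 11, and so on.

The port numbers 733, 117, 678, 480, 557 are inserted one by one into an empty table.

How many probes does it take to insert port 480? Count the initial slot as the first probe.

Insert 733: h=7, slot 7 empty -> index 7.
Insert 117: h=7, slot 7 occupied -> index 8.
Insert 678: h=7, slots 7,8 occupied -> index 0.
Insert 480: h=7, slots 7,8,0 occupied -> index 5.
Insert 557: h=7, slots 7,8,0,5 occupied -> index 1.
Table: [678, 557, ., ., ., 480, ., 733, 117, ., .]

4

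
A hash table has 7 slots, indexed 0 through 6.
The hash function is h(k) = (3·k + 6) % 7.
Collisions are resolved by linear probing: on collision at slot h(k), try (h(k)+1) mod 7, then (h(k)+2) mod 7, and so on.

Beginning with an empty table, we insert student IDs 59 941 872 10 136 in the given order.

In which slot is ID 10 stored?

59 hashes to 1; slot 1 is free => place at 1.
941 hashes to 1; 1 taken => place at 2.
872 hashes to 4; slot 4 is free => place at 4.
10 hashes to 1; 1,2 taken => place at 3.
136 hashes to 1; 1,2,3,4 taken => place at 5.
Table: [∅, 59, 941, 10, 872, 136, ∅]

3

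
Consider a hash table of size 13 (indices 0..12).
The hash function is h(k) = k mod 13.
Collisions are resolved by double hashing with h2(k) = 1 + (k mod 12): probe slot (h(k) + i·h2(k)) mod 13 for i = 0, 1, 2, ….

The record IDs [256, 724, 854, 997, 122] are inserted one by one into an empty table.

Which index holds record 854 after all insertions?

12

256 hashes to 9; slot 9 is free => place at 9.
724 hashes to 9, h2=5; 9 taken => place at 1.
854 hashes to 9, h2=3; 9 taken => place at 12.
997 hashes to 9, h2=2; 9 taken => place at 11.
122 hashes to 5; slot 5 is free => place at 5.
Table: [_, 724, _, _, _, 122, _, _, _, 256, _, 997, 854]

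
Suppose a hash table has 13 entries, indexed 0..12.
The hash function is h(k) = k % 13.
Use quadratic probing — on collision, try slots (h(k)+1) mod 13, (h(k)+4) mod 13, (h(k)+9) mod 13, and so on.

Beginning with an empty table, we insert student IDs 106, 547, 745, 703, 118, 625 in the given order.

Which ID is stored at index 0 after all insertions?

106 hashes to 2; slot 2 is free -> place at 2.
547 hashes to 1; slot 1 is free -> place at 1.
745 hashes to 4; slot 4 is free -> place at 4.
703 hashes to 1; 1,2 taken -> place at 5.
118 hashes to 1; 1,2,5 taken -> place at 10.
625 hashes to 1; 1,2,5,10,4 taken -> place at 0.
Table: [625, 547, 106, -, 745, 703, -, -, -, -, 118, -, -]

625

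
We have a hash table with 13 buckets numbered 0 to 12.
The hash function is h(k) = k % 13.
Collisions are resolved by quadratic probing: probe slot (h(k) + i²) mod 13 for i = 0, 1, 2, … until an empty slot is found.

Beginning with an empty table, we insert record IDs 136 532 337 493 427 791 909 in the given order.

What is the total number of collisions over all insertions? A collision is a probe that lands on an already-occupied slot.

8

136: h=6 → slot 6
532: h=12 → slot 12
337: h=12, probe 12,0 → slot 0
493: h=12, probe 12,0,3 → slot 3
427: h=11 → slot 11
791: h=11, probe 11,12,2 → slot 2
909: h=12, probe 12,0,3,8 → slot 8
Table: [337, _, 791, 493, _, _, 136, _, 909, _, _, 427, 532]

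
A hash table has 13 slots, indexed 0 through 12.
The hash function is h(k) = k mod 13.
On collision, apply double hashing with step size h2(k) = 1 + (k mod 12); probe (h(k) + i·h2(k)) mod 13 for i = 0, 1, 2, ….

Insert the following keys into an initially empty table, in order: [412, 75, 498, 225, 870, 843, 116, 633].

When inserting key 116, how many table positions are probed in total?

2

Insert 412: h=9, slot 9 empty => index 9.
Insert 75: h=10, slot 10 empty => index 10.
Insert 498: h=4, slot 4 empty => index 4.
Insert 225: h=4, h2=10, slot 4 occupied => index 1.
Insert 870: h=12, slot 12 empty => index 12.
Insert 843: h=11, slot 11 empty => index 11.
Insert 116: h=12, h2=9, slot 12 occupied => index 8.
Insert 633: h=9, h2=10, slot 9 occupied => index 6.
Table: [., 225, ., ., 498, ., 633, ., 116, 412, 75, 843, 870]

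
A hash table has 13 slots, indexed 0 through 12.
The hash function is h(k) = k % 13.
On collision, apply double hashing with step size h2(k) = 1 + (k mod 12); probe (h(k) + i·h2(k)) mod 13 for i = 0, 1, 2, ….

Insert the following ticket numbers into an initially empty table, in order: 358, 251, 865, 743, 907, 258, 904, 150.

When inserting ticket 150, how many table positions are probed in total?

358 hashes to 7; slot 7 is free -> place at 7.
251 hashes to 4; slot 4 is free -> place at 4.
865 hashes to 7, h2=2; 7 taken -> place at 9.
743 hashes to 2; slot 2 is free -> place at 2.
907 hashes to 10; slot 10 is free -> place at 10.
258 hashes to 11; slot 11 is free -> place at 11.
904 hashes to 7, h2=5; 7 taken -> place at 12.
150 hashes to 7, h2=7; 7 taken -> place at 1.
Table: [—, 150, 743, —, 251, —, —, 358, —, 865, 907, 258, 904]

2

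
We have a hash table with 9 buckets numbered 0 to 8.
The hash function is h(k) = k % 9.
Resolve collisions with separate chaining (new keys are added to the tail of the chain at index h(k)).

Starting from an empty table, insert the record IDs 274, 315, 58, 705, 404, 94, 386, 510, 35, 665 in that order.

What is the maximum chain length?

274 → bucket 4
315 → bucket 0
58 → bucket 4 (collision)
705 → bucket 3
404 → bucket 8
94 → bucket 4 (collision)
386 → bucket 8 (collision)
510 → bucket 6
35 → bucket 8 (collision)
665 → bucket 8 (collision)
Final buckets:
0: 315
1: -
2: -
3: 705
4: 274 -> 58 -> 94
5: -
6: 510
7: -
8: 404 -> 386 -> 35 -> 665

4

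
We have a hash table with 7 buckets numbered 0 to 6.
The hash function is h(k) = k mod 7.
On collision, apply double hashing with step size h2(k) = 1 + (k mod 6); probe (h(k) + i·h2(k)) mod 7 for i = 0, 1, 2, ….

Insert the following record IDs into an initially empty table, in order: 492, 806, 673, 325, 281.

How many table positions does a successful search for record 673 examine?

2

492 hashes to 2; slot 2 is free -> place at 2.
806 hashes to 1; slot 1 is free -> place at 1.
673 hashes to 1, h2=2; 1 taken -> place at 3.
325 hashes to 3, h2=2; 3 taken -> place at 5.
281 hashes to 1, h2=6; 1 taken -> place at 0.
Table: [281, 806, 492, 673, ., 325, .]
Lookup 673: h=1, h2=2, probe 1,3 → found at 3.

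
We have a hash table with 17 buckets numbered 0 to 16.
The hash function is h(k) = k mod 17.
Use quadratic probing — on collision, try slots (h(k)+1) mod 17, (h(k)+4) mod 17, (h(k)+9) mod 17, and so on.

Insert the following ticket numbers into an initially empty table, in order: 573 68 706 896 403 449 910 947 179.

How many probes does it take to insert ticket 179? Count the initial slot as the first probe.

4

Insert 573: h=12, slot 12 empty → index 12.
Insert 68: h=0, slot 0 empty → index 0.
Insert 706: h=9, slot 9 empty → index 9.
Insert 896: h=12, slot 12 occupied → index 13.
Insert 403: h=12, slots 12,13 occupied → index 16.
Insert 449: h=7, slot 7 empty → index 7.
Insert 910: h=9, slot 9 occupied → index 10.
Insert 947: h=12, slots 12,13,16 occupied → index 4.
Insert 179: h=9, slots 9,10,13 occupied → index 1.
Table: [68, 179, ., ., 947, ., ., 449, ., 706, 910, ., 573, 896, ., ., 403]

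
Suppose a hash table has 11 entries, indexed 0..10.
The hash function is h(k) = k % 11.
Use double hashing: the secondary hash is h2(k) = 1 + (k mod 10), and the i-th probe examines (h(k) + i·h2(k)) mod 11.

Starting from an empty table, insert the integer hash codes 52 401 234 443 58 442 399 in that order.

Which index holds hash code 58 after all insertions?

Insert 52: h=8, slot 8 empty -> index 8.
Insert 401: h=5, slot 5 empty -> index 5.
Insert 234: h=3, slot 3 empty -> index 3.
Insert 443: h=3, h2=4, slot 3 occupied -> index 7.
Insert 58: h=3, h2=9, slot 3 occupied -> index 1.
Insert 442: h=2, slot 2 empty -> index 2.
Insert 399: h=3, h2=10, slots 3,2,1 occupied -> index 0.
Table: [399, 58, 442, 234, _, 401, _, 443, 52, _, _]

1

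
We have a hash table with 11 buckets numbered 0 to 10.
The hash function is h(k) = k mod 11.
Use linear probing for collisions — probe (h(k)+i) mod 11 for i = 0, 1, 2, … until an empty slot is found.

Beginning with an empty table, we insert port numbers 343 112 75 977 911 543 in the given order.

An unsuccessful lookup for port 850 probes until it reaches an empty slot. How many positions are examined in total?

3

Insert 343: h=2, slot 2 empty -> index 2.
Insert 112: h=2, slot 2 occupied -> index 3.
Insert 75: h=9, slot 9 empty -> index 9.
Insert 977: h=9, slot 9 occupied -> index 10.
Insert 911: h=9, slots 9,10 occupied -> index 0.
Insert 543: h=4, slot 4 empty -> index 4.
Table: [911, ∅, 343, 112, 543, ∅, ∅, ∅, ∅, 75, 977]
Lookup 850: h=3, probe 3,4,5 → slot 5 empty, not found.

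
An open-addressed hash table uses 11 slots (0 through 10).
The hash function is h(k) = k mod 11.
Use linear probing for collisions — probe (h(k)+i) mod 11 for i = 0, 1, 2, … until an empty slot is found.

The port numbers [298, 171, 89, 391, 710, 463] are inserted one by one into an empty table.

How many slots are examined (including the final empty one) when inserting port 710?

Insert 298: h=1, slot 1 empty => index 1.
Insert 171: h=6, slot 6 empty => index 6.
Insert 89: h=1, slot 1 occupied => index 2.
Insert 391: h=6, slot 6 occupied => index 7.
Insert 710: h=6, slots 6,7 occupied => index 8.
Insert 463: h=1, slots 1,2 occupied => index 3.
Table: [-, 298, 89, 463, -, -, 171, 391, 710, -, -]

3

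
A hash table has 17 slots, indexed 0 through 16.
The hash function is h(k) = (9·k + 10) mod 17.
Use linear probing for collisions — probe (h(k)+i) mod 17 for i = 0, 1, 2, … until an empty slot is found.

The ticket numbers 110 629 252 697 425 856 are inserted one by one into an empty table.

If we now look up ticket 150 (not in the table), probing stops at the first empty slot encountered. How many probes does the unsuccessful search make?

110 hashes to 14; slot 14 is free → place at 14.
629 hashes to 10; slot 10 is free → place at 10.
252 hashes to 0; slot 0 is free → place at 0.
697 hashes to 10; 10 taken → place at 11.
425 hashes to 10; 10,11 taken → place at 12.
856 hashes to 13; slot 13 is free → place at 13.
Table: [252, _, _, _, _, _, _, _, _, _, 629, 697, 425, 856, 110, _, _]
Lookup 150: h=0, probe 0,1 → slot 1 empty, not found.

2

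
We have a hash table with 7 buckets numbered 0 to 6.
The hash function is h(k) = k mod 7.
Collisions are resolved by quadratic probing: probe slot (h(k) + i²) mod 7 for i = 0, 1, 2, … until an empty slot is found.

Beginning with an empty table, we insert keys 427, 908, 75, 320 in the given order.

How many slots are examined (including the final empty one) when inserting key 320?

3

427: h=0 → slot 0
908: h=5 → slot 5
75: h=5, probe 5,6 → slot 6
320: h=5, probe 5,6,2 → slot 2
Table: [427, -, 320, -, -, 908, 75]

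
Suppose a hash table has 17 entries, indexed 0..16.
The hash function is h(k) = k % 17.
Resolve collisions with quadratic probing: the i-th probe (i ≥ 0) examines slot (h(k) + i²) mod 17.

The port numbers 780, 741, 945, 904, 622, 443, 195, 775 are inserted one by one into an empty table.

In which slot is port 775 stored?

Insert 780: h=15, slot 15 empty → index 15.
Insert 741: h=10, slot 10 empty → index 10.
Insert 945: h=10, slot 10 occupied → index 11.
Insert 904: h=3, slot 3 empty → index 3.
Insert 622: h=10, slots 10,11 occupied → index 14.
Insert 443: h=1, slot 1 empty → index 1.
Insert 195: h=8, slot 8 empty → index 8.
Insert 775: h=10, slots 10,11,14 occupied → index 2.
Table: [—, 443, 775, 904, —, —, —, —, 195, —, 741, 945, —, —, 622, 780, —]

2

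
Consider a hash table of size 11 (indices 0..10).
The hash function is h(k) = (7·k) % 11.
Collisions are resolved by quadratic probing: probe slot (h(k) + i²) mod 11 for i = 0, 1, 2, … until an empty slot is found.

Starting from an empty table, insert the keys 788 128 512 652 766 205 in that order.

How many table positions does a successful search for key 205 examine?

Insert 788: h=5, slot 5 empty => index 5.
Insert 128: h=5, slot 5 occupied => index 6.
Insert 512: h=9, slot 9 empty => index 9.
Insert 652: h=10, slot 10 empty => index 10.
Insert 766: h=5, slots 5,6,9 occupied => index 3.
Insert 205: h=5, slots 5,6,9,3,10 occupied => index 8.
Table: [_, _, _, 766, _, 788, 128, _, 205, 512, 652]
Lookup 205: h=5, probe 5,6,9,3,10,8 → found at 8.

6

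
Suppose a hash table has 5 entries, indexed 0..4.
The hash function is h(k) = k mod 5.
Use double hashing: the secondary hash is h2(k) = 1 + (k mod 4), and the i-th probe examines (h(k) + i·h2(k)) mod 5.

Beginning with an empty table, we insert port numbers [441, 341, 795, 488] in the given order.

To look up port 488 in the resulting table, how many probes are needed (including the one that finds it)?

441: h=1 -> slot 1
341: h=1, h2=2, probe 1,3 -> slot 3
795: h=0 -> slot 0
488: h=3, h2=1, probe 3,4 -> slot 4
Table: [795, 441, ., 341, 488]
Lookup 488: h=3, h2=1, probe 3,4 → found at 4.

2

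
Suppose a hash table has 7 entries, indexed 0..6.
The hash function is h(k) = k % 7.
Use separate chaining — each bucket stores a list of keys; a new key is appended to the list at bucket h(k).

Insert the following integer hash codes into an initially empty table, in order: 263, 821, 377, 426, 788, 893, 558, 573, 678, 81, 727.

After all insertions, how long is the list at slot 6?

5

263 → bucket 4
821 → bucket 2
377 → bucket 6
426 → bucket 6 (collision)
788 → bucket 4 (collision)
893 → bucket 4 (collision)
558 → bucket 5
573 → bucket 6 (collision)
678 → bucket 6 (collision)
81 → bucket 4 (collision)
727 → bucket 6 (collision)
Final buckets:
0: -
1: -
2: 821
3: -
4: 263 -> 788 -> 893 -> 81
5: 558
6: 377 -> 426 -> 573 -> 678 -> 727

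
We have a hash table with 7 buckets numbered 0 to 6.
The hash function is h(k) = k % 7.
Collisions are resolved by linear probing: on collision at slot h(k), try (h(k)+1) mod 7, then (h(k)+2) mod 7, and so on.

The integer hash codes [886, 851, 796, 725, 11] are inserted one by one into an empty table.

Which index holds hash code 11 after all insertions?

Insert 886: h=4, slot 4 empty → index 4.
Insert 851: h=4, slot 4 occupied → index 5.
Insert 796: h=5, slot 5 occupied → index 6.
Insert 725: h=4, slots 4,5,6 occupied → index 0.
Insert 11: h=4, slots 4,5,6,0 occupied → index 1.
Table: [725, 11, ∅, ∅, 886, 851, 796]

1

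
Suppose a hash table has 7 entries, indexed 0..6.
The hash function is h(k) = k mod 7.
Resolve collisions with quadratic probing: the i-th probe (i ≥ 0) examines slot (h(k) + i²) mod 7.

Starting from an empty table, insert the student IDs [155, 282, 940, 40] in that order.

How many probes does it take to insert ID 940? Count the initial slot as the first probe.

2

Insert 155: h=1, slot 1 empty → index 1.
Insert 282: h=2, slot 2 empty → index 2.
Insert 940: h=2, slot 2 occupied → index 3.
Insert 40: h=5, slot 5 empty → index 5.
Table: [∅, 155, 282, 940, ∅, 40, ∅]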